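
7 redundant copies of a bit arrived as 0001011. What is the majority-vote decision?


Ones: 3 out of 7
Threshold: 4

0 (3/7 voted 1)


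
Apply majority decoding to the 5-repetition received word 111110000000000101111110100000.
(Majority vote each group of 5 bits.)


Groups: 11111, 00000, 00000, 10111, 11101, 00000
Majority votes: 100110

100110


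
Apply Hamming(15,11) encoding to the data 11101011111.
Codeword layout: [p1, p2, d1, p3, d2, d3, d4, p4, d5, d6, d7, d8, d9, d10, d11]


Parity bits: p1=0, p2=1, p3=0, p4=0

011011001011111


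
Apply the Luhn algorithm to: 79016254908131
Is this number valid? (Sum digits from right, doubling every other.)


Luhn sum = 49
49 mod 10 = 9

Invalid (Luhn sum mod 10 = 9)


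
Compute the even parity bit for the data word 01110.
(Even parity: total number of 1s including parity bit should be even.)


Number of 1s in data: 3
Parity bit: 1

1


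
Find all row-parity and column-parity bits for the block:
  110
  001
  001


Row parities: 011
Column parities: 110

Row P: 011, Col P: 110, Corner: 0


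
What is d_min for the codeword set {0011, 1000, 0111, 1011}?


Comparing all pairs, minimum distance: 1
Can detect 0 errors, correct 0 errors

1


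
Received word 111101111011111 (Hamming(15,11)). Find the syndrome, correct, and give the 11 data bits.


Syndrome = 15: error at position 15

Data: 10111011110 (corrected bit 15)


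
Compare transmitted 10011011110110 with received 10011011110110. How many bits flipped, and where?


XOR: 00000000000000

0 errors (received matches sent)


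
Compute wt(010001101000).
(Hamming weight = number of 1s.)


Counting 1s in 010001101000

4


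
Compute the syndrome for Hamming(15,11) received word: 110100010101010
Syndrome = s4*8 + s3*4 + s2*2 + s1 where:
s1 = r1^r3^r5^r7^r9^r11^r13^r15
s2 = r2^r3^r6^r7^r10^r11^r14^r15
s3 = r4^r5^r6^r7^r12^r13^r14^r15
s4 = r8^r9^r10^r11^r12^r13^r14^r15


s1=1, s2=1, s3=1, s4=0

Syndrome = 7 (error at position 7)


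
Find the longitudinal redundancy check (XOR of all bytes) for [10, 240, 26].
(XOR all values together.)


XOR chain: 10 ^ 240 ^ 26 = 224

224


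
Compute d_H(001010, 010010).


XOR: 011000
Count of 1s: 2

2


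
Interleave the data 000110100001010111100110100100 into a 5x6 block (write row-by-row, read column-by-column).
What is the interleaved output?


Matrix:
  000110
  100001
  010111
  100110
  100100
Read columns: 010110010000000101111011001100

010110010000000101111011001100


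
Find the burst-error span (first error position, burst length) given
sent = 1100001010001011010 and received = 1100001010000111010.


XOR: 0000000000001100000

Burst at position 12, length 2


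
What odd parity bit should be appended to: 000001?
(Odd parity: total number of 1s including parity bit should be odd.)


Number of 1s in data: 1
Parity bit: 0

0


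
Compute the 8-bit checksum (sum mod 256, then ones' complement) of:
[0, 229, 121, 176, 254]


Sum = 780 mod 256 = 12
Complement = 243

243


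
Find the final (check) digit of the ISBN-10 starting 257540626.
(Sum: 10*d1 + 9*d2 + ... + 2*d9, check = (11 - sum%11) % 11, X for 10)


Weighted sum: 222
222 mod 11 = 2

Check digit: 9


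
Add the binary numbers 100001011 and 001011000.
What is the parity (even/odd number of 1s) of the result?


100001011 = 267
001011000 = 88
Sum = 355 = 101100011
1s count = 5

odd parity (5 ones in 101100011)


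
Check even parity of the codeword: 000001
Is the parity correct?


Number of 1s: 1

No, parity error (1 ones)


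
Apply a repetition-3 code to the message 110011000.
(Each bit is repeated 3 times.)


Each bit -> 3 copies

111111000000111111000000000


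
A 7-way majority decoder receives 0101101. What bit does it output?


Ones: 4 out of 7
Threshold: 4

1 (4/7 voted 1)


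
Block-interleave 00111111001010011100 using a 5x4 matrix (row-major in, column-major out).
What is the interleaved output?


Matrix:
  0011
  1111
  0010
  1001
  1100
Read columns: 01011010011110011010

01011010011110011010


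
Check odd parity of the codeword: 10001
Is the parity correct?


Number of 1s: 2

No, parity error (2 ones)


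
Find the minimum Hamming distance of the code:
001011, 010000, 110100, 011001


Comparing all pairs, minimum distance: 2
Can detect 1 errors, correct 0 errors

2


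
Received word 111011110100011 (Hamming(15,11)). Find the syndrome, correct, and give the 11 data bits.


Syndrome = 7: error at position 7

Data: 11100100011 (corrected bit 7)


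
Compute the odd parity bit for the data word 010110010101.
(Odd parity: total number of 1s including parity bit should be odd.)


Number of 1s in data: 6
Parity bit: 1

1


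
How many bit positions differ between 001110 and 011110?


XOR: 010000
Count of 1s: 1

1


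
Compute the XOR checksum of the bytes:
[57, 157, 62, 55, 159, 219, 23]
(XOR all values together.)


XOR chain: 57 ^ 157 ^ 62 ^ 55 ^ 159 ^ 219 ^ 23 = 254

254


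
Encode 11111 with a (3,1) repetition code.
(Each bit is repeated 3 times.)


Each bit -> 3 copies

111111111111111


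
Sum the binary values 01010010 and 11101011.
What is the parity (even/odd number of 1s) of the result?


01010010 = 82
11101011 = 235
Sum = 317 = 100111101
1s count = 6

even parity (6 ones in 100111101)


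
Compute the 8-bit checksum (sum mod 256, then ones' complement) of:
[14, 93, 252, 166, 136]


Sum = 661 mod 256 = 149
Complement = 106

106


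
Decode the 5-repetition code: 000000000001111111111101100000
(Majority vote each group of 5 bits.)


Groups: 00000, 00000, 01111, 11111, 11011, 00000
Majority votes: 001110

001110


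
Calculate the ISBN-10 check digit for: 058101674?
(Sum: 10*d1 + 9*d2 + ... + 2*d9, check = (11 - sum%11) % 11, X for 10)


Weighted sum: 174
174 mod 11 = 9

Check digit: 2


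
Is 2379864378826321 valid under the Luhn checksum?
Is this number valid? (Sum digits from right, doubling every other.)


Luhn sum = 78
78 mod 10 = 8

Invalid (Luhn sum mod 10 = 8)


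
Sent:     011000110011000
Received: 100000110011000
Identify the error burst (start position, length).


XOR: 111000000000000

Burst at position 0, length 3


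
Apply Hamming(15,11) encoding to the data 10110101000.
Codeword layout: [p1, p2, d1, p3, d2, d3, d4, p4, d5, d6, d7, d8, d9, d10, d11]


Parity bits: p1=0, p2=0, p3=1, p4=0

001101100101000


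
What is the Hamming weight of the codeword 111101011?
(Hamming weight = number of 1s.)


Counting 1s in 111101011

7


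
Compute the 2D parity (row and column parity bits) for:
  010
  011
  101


Row parities: 100
Column parities: 100

Row P: 100, Col P: 100, Corner: 1


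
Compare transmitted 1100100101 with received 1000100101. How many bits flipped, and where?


XOR: 0100000000

1 error(s) at position(s): 1


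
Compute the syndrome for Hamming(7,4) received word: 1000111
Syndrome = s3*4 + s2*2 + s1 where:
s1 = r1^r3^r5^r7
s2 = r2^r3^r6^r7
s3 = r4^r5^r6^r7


s1=1, s2=0, s3=1

Syndrome = 5 (error at position 5)


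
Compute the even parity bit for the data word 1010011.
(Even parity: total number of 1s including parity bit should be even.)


Number of 1s in data: 4
Parity bit: 0

0


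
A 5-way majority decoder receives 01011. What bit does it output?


Ones: 3 out of 5
Threshold: 3

1 (3/5 voted 1)


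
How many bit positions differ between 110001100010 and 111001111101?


XOR: 001000011111
Count of 1s: 6

6


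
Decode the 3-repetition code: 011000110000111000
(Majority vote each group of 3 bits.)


Groups: 011, 000, 110, 000, 111, 000
Majority votes: 101010

101010


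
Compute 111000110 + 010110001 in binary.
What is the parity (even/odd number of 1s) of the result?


111000110 = 454
010110001 = 177
Sum = 631 = 1001110111
1s count = 7

odd parity (7 ones in 1001110111)


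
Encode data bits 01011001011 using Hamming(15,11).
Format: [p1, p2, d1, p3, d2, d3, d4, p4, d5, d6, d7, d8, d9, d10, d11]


Parity bits: p1=0, p2=1, p3=1, p4=0

010110101001011


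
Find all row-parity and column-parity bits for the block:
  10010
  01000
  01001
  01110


Row parities: 0101
Column parities: 11101

Row P: 0101, Col P: 11101, Corner: 0


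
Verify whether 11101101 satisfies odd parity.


Number of 1s: 6

No, parity error (6 ones)


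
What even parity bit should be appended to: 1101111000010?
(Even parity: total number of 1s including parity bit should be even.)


Number of 1s in data: 7
Parity bit: 1

1


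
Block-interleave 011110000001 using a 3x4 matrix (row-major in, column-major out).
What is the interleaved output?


Matrix:
  0111
  1000
  0001
Read columns: 010100100101

010100100101


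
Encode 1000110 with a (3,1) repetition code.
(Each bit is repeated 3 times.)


Each bit -> 3 copies

111000000000111111000


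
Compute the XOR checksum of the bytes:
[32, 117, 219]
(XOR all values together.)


XOR chain: 32 ^ 117 ^ 219 = 142

142


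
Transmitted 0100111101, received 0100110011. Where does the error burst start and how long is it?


XOR: 0000001110

Burst at position 6, length 3


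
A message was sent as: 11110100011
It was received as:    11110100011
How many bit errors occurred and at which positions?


XOR: 00000000000

0 errors (received matches sent)


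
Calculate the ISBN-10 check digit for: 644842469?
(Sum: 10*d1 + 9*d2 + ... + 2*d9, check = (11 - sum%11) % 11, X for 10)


Weighted sum: 270
270 mod 11 = 6

Check digit: 5


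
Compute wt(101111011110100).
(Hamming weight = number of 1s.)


Counting 1s in 101111011110100

10


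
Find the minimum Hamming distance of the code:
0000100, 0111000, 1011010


Comparing all pairs, minimum distance: 3
Can detect 2 errors, correct 1 errors

3


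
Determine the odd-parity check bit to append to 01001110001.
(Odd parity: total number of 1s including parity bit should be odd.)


Number of 1s in data: 5
Parity bit: 0

0


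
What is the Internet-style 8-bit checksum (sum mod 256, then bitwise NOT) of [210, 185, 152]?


Sum = 547 mod 256 = 35
Complement = 220

220


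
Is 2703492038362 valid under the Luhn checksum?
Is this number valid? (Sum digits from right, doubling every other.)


Luhn sum = 46
46 mod 10 = 6

Invalid (Luhn sum mod 10 = 6)


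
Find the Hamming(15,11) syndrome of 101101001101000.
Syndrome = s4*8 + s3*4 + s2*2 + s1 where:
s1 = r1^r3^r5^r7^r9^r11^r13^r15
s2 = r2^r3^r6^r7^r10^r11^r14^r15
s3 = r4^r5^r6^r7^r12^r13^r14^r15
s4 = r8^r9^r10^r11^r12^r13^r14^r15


s1=1, s2=1, s3=1, s4=1

Syndrome = 15 (error at position 15)


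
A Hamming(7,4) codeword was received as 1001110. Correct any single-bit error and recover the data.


Syndrome = 6: error at position 6

Data: 0100 (corrected bit 6)


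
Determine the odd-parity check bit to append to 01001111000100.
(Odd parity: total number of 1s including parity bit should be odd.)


Number of 1s in data: 6
Parity bit: 1

1


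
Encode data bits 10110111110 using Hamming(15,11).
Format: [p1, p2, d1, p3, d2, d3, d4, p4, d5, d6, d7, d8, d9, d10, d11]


Parity bits: p1=0, p2=0, p3=1, p4=1

001101110111110


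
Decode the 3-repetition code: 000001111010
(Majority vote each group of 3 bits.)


Groups: 000, 001, 111, 010
Majority votes: 0010

0010


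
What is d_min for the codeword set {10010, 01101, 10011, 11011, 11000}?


Comparing all pairs, minimum distance: 1
Can detect 0 errors, correct 0 errors

1


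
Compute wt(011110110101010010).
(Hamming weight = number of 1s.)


Counting 1s in 011110110101010010

10


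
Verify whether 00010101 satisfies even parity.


Number of 1s: 3

No, parity error (3 ones)


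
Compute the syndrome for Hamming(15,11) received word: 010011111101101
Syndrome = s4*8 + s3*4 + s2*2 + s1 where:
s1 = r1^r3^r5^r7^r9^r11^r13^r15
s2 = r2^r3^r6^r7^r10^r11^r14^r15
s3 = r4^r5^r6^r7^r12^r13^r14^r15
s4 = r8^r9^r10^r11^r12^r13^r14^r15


s1=1, s2=1, s3=0, s4=0

Syndrome = 3 (error at position 3)


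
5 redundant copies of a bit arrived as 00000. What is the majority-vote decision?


Ones: 0 out of 5
Threshold: 3

0 (0/5 voted 1)


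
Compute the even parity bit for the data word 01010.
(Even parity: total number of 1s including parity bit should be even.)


Number of 1s in data: 2
Parity bit: 0

0


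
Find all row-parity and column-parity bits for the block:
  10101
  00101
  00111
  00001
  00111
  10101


Row parities: 101111
Column parities: 00100

Row P: 101111, Col P: 00100, Corner: 1


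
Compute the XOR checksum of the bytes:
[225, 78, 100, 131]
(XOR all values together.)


XOR chain: 225 ^ 78 ^ 100 ^ 131 = 72

72


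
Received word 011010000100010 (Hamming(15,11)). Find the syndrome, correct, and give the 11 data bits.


Syndrome = 0: no error detected

Data: 11000100010 (no errors)


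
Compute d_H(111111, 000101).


XOR: 111010
Count of 1s: 4

4


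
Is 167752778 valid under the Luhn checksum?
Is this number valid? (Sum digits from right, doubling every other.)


Luhn sum = 45
45 mod 10 = 5

Invalid (Luhn sum mod 10 = 5)


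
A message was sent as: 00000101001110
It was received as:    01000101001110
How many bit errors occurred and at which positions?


XOR: 01000000000000

1 error(s) at position(s): 1


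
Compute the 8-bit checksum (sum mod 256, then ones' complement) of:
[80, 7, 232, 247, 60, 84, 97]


Sum = 807 mod 256 = 39
Complement = 216

216


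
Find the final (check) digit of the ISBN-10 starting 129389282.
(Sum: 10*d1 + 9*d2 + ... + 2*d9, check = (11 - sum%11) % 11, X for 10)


Weighted sum: 250
250 mod 11 = 8

Check digit: 3


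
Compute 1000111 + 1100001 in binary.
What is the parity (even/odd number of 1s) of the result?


1000111 = 71
1100001 = 97
Sum = 168 = 10101000
1s count = 3

odd parity (3 ones in 10101000)


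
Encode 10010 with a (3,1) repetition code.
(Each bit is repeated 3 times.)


Each bit -> 3 copies

111000000111000


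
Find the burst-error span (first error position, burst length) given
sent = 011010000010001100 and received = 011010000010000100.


XOR: 000000000000001000

Burst at position 14, length 1


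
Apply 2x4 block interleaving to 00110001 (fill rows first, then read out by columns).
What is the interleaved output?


Matrix:
  0011
  0001
Read columns: 00001011

00001011


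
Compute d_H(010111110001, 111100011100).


XOR: 101011101101
Count of 1s: 8

8


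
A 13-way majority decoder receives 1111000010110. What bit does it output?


Ones: 7 out of 13
Threshold: 7

1 (7/13 voted 1)


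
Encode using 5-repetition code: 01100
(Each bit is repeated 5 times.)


Each bit -> 5 copies

0000011111111110000000000


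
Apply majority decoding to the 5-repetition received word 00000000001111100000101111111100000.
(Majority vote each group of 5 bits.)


Groups: 00000, 00000, 11111, 00000, 10111, 11111, 00000
Majority votes: 0010110

0010110


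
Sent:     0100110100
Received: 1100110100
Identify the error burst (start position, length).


XOR: 1000000000

Burst at position 0, length 1


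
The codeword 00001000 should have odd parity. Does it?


Number of 1s: 1

Yes, parity is correct (1 ones)


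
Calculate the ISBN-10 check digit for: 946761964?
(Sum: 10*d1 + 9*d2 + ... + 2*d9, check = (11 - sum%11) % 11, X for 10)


Weighted sum: 326
326 mod 11 = 7

Check digit: 4


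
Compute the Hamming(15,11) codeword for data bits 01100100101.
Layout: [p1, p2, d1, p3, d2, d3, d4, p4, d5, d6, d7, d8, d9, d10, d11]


Parity bits: p1=1, p2=1, p3=0, p4=1

110011010100101


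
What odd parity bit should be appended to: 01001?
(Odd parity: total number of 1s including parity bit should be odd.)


Number of 1s in data: 2
Parity bit: 1

1


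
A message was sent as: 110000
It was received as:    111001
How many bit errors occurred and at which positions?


XOR: 001001

2 error(s) at position(s): 2, 5


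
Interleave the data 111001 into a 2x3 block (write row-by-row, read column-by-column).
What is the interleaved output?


Matrix:
  111
  001
Read columns: 101011

101011


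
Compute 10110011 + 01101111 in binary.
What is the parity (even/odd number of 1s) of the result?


10110011 = 179
01101111 = 111
Sum = 290 = 100100010
1s count = 3

odd parity (3 ones in 100100010)


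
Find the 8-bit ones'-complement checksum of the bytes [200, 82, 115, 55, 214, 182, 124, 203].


Sum = 1175 mod 256 = 151
Complement = 104

104


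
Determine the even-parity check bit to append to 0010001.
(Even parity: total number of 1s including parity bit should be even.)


Number of 1s in data: 2
Parity bit: 0

0


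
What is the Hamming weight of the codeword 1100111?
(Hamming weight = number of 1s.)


Counting 1s in 1100111

5


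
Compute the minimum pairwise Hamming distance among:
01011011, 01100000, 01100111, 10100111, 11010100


Comparing all pairs, minimum distance: 2
Can detect 1 errors, correct 0 errors

2


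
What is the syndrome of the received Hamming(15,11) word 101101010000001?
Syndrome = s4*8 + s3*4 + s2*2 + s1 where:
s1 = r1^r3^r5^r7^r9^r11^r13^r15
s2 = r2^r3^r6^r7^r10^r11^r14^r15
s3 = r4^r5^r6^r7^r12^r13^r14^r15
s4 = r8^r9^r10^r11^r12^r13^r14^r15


s1=1, s2=1, s3=1, s4=0

Syndrome = 7 (error at position 7)


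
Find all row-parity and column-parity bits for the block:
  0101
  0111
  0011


Row parities: 010
Column parities: 0001

Row P: 010, Col P: 0001, Corner: 1


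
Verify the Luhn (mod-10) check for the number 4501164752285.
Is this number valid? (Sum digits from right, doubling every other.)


Luhn sum = 43
43 mod 10 = 3

Invalid (Luhn sum mod 10 = 3)


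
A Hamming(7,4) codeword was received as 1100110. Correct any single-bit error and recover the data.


Syndrome = 0: no error detected

Data: 0110 (no errors)


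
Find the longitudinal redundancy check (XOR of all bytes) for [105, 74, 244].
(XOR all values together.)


XOR chain: 105 ^ 74 ^ 244 = 215

215


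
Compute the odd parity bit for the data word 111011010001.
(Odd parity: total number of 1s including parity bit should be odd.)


Number of 1s in data: 7
Parity bit: 0

0


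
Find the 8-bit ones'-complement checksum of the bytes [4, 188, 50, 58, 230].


Sum = 530 mod 256 = 18
Complement = 237

237


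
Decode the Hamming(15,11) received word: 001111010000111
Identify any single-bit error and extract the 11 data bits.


Syndrome = 0: no error detected

Data: 11100000111 (no errors)


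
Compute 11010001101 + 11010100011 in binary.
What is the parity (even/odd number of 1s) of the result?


11010001101 = 1677
11010100011 = 1699
Sum = 3376 = 110100110000
1s count = 5

odd parity (5 ones in 110100110000)


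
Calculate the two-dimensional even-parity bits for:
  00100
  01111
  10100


Row parities: 100
Column parities: 11111

Row P: 100, Col P: 11111, Corner: 1


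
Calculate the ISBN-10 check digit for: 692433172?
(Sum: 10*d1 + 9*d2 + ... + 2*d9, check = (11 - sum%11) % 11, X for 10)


Weighted sum: 247
247 mod 11 = 5

Check digit: 6


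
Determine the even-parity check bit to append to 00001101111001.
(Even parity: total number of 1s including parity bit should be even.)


Number of 1s in data: 7
Parity bit: 1

1


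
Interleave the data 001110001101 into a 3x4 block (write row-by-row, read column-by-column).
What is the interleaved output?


Matrix:
  0011
  1000
  1101
Read columns: 011001100101

011001100101


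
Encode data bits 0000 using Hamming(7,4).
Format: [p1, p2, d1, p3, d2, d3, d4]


Parity bits: p1=0, p2=0, p3=0

0000000


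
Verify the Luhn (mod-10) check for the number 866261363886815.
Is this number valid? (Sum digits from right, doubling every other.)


Luhn sum = 71
71 mod 10 = 1

Invalid (Luhn sum mod 10 = 1)


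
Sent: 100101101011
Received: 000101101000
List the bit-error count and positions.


XOR: 100000000011

3 error(s) at position(s): 0, 10, 11


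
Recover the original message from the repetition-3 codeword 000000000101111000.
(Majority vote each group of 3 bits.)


Groups: 000, 000, 000, 101, 111, 000
Majority votes: 000110

000110


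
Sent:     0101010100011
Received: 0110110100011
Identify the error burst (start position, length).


XOR: 0011100000000

Burst at position 2, length 3


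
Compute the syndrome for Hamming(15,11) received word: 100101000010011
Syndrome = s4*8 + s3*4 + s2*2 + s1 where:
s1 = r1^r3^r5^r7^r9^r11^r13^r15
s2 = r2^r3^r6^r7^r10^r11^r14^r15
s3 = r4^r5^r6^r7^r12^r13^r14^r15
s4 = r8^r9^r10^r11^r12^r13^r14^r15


s1=1, s2=0, s3=0, s4=1

Syndrome = 9 (error at position 9)


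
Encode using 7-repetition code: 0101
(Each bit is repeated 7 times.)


Each bit -> 7 copies

0000000111111100000001111111


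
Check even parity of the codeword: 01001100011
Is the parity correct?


Number of 1s: 5

No, parity error (5 ones)


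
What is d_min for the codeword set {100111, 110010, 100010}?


Comparing all pairs, minimum distance: 1
Can detect 0 errors, correct 0 errors

1


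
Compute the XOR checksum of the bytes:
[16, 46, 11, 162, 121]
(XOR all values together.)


XOR chain: 16 ^ 46 ^ 11 ^ 162 ^ 121 = 238

238


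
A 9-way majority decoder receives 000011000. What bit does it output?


Ones: 2 out of 9
Threshold: 5

0 (2/9 voted 1)


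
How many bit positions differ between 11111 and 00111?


XOR: 11000
Count of 1s: 2

2


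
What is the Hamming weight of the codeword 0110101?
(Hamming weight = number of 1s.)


Counting 1s in 0110101

4


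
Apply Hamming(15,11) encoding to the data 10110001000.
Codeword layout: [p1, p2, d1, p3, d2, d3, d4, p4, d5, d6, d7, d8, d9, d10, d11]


Parity bits: p1=0, p2=1, p3=1, p4=1

011101110001000


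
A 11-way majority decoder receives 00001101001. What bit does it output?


Ones: 4 out of 11
Threshold: 6

0 (4/11 voted 1)


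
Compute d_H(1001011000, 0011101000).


XOR: 1010110000
Count of 1s: 4

4


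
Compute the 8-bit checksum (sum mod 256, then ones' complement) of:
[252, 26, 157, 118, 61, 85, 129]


Sum = 828 mod 256 = 60
Complement = 195

195


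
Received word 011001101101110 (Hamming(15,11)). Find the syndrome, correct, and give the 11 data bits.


Syndrome = 12: error at position 12

Data: 10111100110 (corrected bit 12)


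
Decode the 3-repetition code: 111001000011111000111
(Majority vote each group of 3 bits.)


Groups: 111, 001, 000, 011, 111, 000, 111
Majority votes: 1001101

1001101


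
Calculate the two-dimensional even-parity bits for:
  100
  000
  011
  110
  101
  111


Row parities: 100001
Column parities: 011

Row P: 100001, Col P: 011, Corner: 0


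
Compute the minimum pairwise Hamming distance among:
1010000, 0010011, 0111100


Comparing all pairs, minimum distance: 3
Can detect 2 errors, correct 1 errors

3


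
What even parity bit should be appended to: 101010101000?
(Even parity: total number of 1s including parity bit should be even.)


Number of 1s in data: 5
Parity bit: 1

1


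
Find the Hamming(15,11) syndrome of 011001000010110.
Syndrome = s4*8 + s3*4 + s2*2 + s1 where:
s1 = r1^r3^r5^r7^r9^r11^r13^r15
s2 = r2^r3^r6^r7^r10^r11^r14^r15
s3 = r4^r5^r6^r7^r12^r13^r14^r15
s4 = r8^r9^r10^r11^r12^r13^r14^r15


s1=1, s2=1, s3=1, s4=1

Syndrome = 15 (error at position 15)


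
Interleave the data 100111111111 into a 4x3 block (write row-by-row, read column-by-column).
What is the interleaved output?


Matrix:
  100
  111
  111
  111
Read columns: 111101110111

111101110111


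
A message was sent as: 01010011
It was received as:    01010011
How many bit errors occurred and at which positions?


XOR: 00000000

0 errors (received matches sent)


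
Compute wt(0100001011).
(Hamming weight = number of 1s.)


Counting 1s in 0100001011

4


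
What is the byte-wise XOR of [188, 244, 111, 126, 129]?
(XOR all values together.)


XOR chain: 188 ^ 244 ^ 111 ^ 126 ^ 129 = 216

216


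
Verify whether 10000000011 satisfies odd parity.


Number of 1s: 3

Yes, parity is correct (3 ones)


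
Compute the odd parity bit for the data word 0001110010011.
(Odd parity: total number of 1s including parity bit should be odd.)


Number of 1s in data: 6
Parity bit: 1

1


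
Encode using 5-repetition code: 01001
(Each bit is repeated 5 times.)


Each bit -> 5 copies

0000011111000000000011111


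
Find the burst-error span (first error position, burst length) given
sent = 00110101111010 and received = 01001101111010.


XOR: 01111000000000

Burst at position 1, length 4


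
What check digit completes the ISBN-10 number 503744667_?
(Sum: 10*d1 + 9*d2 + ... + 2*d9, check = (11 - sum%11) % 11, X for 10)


Weighted sum: 223
223 mod 11 = 3

Check digit: 8


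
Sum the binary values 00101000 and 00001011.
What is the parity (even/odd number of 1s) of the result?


00101000 = 40
00001011 = 11
Sum = 51 = 110011
1s count = 4

even parity (4 ones in 110011)


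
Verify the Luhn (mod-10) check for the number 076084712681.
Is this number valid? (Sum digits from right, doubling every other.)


Luhn sum = 45
45 mod 10 = 5

Invalid (Luhn sum mod 10 = 5)


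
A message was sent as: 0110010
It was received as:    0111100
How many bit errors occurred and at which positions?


XOR: 0001110

3 error(s) at position(s): 3, 4, 5


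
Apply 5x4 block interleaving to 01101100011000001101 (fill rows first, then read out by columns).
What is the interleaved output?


Matrix:
  0110
  1100
  0110
  0000
  1101
Read columns: 01001111011010000001

01001111011010000001


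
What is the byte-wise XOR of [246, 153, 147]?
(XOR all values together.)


XOR chain: 246 ^ 153 ^ 147 = 252

252


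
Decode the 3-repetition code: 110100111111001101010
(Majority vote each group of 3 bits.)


Groups: 110, 100, 111, 111, 001, 101, 010
Majority votes: 1011010

1011010


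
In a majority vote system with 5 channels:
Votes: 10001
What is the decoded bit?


Ones: 2 out of 5
Threshold: 3

0 (2/5 voted 1)


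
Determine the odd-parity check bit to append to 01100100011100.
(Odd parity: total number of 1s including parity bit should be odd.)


Number of 1s in data: 6
Parity bit: 1

1


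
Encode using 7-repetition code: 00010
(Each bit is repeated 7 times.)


Each bit -> 7 copies

00000000000000000000011111110000000


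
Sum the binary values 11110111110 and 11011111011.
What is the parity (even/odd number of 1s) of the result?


11110111110 = 1982
11011111011 = 1787
Sum = 3769 = 111010111001
1s count = 8

even parity (8 ones in 111010111001)


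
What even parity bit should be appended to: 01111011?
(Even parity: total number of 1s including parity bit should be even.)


Number of 1s in data: 6
Parity bit: 0

0


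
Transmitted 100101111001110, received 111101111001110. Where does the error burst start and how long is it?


XOR: 011000000000000

Burst at position 1, length 2


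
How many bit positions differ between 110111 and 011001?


XOR: 101110
Count of 1s: 4

4


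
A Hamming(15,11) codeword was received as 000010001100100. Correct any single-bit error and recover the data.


Syndrome = 11: error at position 11

Data: 01001110100 (corrected bit 11)


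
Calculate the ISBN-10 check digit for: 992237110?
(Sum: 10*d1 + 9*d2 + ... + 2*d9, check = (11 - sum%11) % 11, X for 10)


Weighted sum: 261
261 mod 11 = 8

Check digit: 3


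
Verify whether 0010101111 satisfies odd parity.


Number of 1s: 6

No, parity error (6 ones)


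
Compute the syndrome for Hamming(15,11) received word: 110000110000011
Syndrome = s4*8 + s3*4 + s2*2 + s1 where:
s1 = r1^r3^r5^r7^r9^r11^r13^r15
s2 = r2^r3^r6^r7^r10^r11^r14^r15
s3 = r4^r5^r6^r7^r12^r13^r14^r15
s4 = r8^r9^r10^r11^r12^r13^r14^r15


s1=1, s2=0, s3=1, s4=1

Syndrome = 13 (error at position 13)


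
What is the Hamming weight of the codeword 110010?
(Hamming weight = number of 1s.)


Counting 1s in 110010

3


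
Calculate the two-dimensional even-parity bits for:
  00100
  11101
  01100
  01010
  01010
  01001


Row parities: 100000
Column parities: 11100

Row P: 100000, Col P: 11100, Corner: 1


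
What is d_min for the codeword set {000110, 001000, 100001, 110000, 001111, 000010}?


Comparing all pairs, minimum distance: 1
Can detect 0 errors, correct 0 errors

1


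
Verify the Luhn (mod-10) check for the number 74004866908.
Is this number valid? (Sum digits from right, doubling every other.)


Luhn sum = 52
52 mod 10 = 2

Invalid (Luhn sum mod 10 = 2)


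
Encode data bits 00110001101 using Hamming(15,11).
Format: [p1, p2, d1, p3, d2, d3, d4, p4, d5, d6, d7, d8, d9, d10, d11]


Parity bits: p1=1, p2=1, p3=1, p4=1

110101110001101


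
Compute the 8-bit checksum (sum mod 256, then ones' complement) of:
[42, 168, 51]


Sum = 261 mod 256 = 5
Complement = 250

250


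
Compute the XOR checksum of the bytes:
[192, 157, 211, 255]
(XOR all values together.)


XOR chain: 192 ^ 157 ^ 211 ^ 255 = 113

113


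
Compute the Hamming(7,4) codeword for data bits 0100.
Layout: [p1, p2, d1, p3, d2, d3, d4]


Parity bits: p1=1, p2=0, p3=1

1001100


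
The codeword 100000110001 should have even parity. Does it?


Number of 1s: 4

Yes, parity is correct (4 ones)


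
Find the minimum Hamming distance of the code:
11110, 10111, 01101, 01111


Comparing all pairs, minimum distance: 1
Can detect 0 errors, correct 0 errors

1


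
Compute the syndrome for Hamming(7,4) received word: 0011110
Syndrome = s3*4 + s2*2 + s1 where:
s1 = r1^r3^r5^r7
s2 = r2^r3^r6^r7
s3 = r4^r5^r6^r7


s1=0, s2=0, s3=1

Syndrome = 4 (error at position 4)


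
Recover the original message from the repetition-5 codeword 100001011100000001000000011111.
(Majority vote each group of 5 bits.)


Groups: 10000, 10111, 00000, 00100, 00000, 11111
Majority votes: 010001

010001


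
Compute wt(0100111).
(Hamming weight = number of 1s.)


Counting 1s in 0100111

4


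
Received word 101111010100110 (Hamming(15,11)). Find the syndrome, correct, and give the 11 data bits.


Syndrome = 4: error at position 4

Data: 11100100110 (corrected bit 4)


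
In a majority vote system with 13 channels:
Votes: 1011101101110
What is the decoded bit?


Ones: 9 out of 13
Threshold: 7

1 (9/13 voted 1)


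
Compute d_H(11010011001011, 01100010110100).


XOR: 10110001111111
Count of 1s: 10

10


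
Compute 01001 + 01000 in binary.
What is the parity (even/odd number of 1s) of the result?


01001 = 9
01000 = 8
Sum = 17 = 10001
1s count = 2

even parity (2 ones in 10001)


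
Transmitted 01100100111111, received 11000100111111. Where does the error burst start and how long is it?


XOR: 10100000000000

Burst at position 0, length 3


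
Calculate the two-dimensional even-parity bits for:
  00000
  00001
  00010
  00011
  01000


Row parities: 01101
Column parities: 01000

Row P: 01101, Col P: 01000, Corner: 1


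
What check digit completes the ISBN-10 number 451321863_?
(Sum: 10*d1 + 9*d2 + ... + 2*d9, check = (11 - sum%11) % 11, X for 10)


Weighted sum: 187
187 mod 11 = 0

Check digit: 0


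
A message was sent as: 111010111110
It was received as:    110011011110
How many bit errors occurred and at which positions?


XOR: 001001100000

3 error(s) at position(s): 2, 5, 6


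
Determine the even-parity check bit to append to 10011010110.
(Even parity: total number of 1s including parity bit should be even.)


Number of 1s in data: 6
Parity bit: 0

0


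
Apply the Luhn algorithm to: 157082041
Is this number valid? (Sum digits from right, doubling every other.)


Luhn sum = 30
30 mod 10 = 0

Valid (Luhn sum mod 10 = 0)


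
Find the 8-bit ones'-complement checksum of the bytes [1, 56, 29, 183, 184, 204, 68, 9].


Sum = 734 mod 256 = 222
Complement = 33

33


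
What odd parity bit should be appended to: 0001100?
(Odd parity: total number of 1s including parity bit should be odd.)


Number of 1s in data: 2
Parity bit: 1

1


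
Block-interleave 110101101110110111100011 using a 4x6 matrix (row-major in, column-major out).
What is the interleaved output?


Matrix:
  110101
  101110
  110111
  100011
Read columns: 111110100100111001111011

111110100100111001111011


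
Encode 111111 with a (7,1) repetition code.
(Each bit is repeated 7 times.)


Each bit -> 7 copies

111111111111111111111111111111111111111111


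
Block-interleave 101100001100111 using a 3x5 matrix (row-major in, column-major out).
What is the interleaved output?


Matrix:
  10110
  00011
  00111
Read columns: 100000101111011

100000101111011


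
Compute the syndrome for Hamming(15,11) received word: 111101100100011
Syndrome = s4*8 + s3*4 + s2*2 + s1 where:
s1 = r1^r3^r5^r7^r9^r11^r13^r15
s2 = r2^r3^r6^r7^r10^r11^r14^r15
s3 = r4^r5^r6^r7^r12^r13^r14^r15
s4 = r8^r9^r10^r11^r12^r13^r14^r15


s1=0, s2=1, s3=1, s4=1

Syndrome = 14 (error at position 14)


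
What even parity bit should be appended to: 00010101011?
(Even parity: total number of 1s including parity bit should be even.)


Number of 1s in data: 5
Parity bit: 1

1


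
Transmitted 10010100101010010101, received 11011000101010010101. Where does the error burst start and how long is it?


XOR: 01001100000000000000

Burst at position 1, length 5


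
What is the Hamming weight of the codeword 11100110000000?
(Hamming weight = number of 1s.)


Counting 1s in 11100110000000

5


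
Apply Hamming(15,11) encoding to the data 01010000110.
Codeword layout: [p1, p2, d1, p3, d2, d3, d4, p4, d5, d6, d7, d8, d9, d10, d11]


Parity bits: p1=1, p2=0, p3=0, p4=0

100010100000110


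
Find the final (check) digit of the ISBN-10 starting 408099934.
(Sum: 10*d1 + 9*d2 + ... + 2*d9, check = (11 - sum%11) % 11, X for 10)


Weighted sum: 256
256 mod 11 = 3

Check digit: 8


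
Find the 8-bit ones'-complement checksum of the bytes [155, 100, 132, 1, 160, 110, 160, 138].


Sum = 956 mod 256 = 188
Complement = 67

67


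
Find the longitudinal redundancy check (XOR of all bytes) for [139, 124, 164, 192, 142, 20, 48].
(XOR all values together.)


XOR chain: 139 ^ 124 ^ 164 ^ 192 ^ 142 ^ 20 ^ 48 = 57

57


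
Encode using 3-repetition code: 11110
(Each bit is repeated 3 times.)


Each bit -> 3 copies

111111111111000


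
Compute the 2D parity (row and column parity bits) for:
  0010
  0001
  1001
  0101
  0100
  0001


Row parities: 110011
Column parities: 1010

Row P: 110011, Col P: 1010, Corner: 0


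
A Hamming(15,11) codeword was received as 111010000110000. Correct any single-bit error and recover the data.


Syndrome = 4: error at position 4

Data: 11000110000 (corrected bit 4)


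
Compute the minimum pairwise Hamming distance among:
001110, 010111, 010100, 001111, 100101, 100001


Comparing all pairs, minimum distance: 1
Can detect 0 errors, correct 0 errors

1


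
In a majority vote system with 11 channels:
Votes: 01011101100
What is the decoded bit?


Ones: 6 out of 11
Threshold: 6

1 (6/11 voted 1)


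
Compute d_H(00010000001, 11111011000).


XOR: 11101011001
Count of 1s: 7

7


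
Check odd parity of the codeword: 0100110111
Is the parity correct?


Number of 1s: 6

No, parity error (6 ones)


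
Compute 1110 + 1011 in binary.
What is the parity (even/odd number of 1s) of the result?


1110 = 14
1011 = 11
Sum = 25 = 11001
1s count = 3

odd parity (3 ones in 11001)


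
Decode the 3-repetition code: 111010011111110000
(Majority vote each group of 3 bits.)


Groups: 111, 010, 011, 111, 110, 000
Majority votes: 101110

101110


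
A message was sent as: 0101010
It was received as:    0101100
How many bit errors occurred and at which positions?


XOR: 0000110

2 error(s) at position(s): 4, 5


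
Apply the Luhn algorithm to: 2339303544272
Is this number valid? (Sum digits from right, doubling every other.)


Luhn sum = 48
48 mod 10 = 8

Invalid (Luhn sum mod 10 = 8)


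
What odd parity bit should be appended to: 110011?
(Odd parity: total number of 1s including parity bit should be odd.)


Number of 1s in data: 4
Parity bit: 1

1


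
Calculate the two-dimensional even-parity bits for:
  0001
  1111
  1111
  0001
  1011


Row parities: 10011
Column parities: 1011

Row P: 10011, Col P: 1011, Corner: 1


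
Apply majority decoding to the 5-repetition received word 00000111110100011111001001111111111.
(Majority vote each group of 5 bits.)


Groups: 00000, 11111, 01000, 11111, 00100, 11111, 11111
Majority votes: 0101011

0101011


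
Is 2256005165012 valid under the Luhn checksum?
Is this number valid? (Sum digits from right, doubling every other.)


Luhn sum = 32
32 mod 10 = 2

Invalid (Luhn sum mod 10 = 2)


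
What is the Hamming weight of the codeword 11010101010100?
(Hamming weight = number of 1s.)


Counting 1s in 11010101010100

7


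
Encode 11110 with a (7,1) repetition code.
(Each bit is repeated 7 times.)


Each bit -> 7 copies

11111111111111111111111111110000000


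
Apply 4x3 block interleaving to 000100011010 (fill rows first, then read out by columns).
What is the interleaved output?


Matrix:
  000
  100
  011
  010
Read columns: 010000110010

010000110010


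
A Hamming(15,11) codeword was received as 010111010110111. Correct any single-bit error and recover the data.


Syndrome = 0: no error detected

Data: 01100110111 (no errors)


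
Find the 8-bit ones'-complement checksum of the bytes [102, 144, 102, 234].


Sum = 582 mod 256 = 70
Complement = 185

185


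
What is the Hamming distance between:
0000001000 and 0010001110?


XOR: 0010000110
Count of 1s: 3

3


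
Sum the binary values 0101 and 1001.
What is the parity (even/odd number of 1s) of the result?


0101 = 5
1001 = 9
Sum = 14 = 1110
1s count = 3

odd parity (3 ones in 1110)


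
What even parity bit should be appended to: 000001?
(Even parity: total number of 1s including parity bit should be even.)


Number of 1s in data: 1
Parity bit: 1

1


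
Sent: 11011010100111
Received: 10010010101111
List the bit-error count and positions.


XOR: 01001000001000

3 error(s) at position(s): 1, 4, 10


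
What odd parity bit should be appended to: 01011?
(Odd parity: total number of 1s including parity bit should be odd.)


Number of 1s in data: 3
Parity bit: 0

0


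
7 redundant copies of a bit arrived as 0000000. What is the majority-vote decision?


Ones: 0 out of 7
Threshold: 4

0 (0/7 voted 1)


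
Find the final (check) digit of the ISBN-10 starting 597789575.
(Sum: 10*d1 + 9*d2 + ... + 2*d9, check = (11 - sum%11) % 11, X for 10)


Weighted sum: 380
380 mod 11 = 6

Check digit: 5


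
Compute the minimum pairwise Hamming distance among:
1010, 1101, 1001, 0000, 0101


Comparing all pairs, minimum distance: 1
Can detect 0 errors, correct 0 errors

1


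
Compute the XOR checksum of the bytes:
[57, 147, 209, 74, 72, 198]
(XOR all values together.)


XOR chain: 57 ^ 147 ^ 209 ^ 74 ^ 72 ^ 198 = 191

191


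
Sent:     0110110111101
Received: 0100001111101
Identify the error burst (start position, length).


XOR: 0010111000000

Burst at position 2, length 5


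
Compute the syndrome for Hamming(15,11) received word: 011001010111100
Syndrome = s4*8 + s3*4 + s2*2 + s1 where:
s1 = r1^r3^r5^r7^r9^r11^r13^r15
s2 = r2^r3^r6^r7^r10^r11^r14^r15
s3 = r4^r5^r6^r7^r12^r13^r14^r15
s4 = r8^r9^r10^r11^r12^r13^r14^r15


s1=1, s2=1, s3=1, s4=1

Syndrome = 15 (error at position 15)
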